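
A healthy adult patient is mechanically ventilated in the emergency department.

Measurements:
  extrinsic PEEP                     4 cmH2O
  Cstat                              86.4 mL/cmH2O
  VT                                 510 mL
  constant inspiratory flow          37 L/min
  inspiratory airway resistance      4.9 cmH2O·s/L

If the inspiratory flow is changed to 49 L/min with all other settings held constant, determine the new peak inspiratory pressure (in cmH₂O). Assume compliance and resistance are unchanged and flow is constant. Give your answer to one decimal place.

13.9

Flow: 37 L/min ÷ 60 = 0.6167 L/s.
New flow: 49 L/min ÷ 60 = 0.8167 L/s.
PIP = Vt/C + R·V̇ + PEEP (constant-flow equation of motion).
Only the resistive term changes: ΔPIP = R × ΔV̇ = 4.9 × (0.8167 − 0.6167) = 4.9 × 0.2 = 0.98 cmH2O.
Original PIP = 510/86.4 + 4.9×0.6167 + 4 = 12.925 cmH2O; new PIP = 12.925 + (0.98) = 13.905 cmH2O.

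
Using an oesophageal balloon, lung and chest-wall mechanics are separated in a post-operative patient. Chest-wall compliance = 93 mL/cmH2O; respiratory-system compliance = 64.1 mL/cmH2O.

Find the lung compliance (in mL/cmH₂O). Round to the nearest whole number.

206

1/CL = 1/Crs − 1/Ccw.
1/CL = 1/64.1 − 1/93 = 0.004848.
CL = 206.27 mL/cmH2O.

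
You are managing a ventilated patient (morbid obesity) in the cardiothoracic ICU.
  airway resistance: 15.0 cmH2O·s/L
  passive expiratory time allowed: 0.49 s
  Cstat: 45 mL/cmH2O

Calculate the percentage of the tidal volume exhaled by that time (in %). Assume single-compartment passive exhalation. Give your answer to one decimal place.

51.6

τ = R × C = 15.0 × 45 mL/cmH2O = 15.0 × 0.045 L/cmH2O = 0.675 s.
Passive exhalation: V(t)/V₀ = e^(−t/τ) = e^(−0.49/0.675) = 0.4839.
Fraction exhaled = 1 − 0.4839 = 0.5161 → 51.61%.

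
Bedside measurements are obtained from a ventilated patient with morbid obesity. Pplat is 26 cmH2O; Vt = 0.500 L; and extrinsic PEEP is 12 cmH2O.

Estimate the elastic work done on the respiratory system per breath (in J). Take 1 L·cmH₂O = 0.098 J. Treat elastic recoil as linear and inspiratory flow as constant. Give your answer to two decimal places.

0.34

Elastic work ≈ ½ × (Pplat − PEEP) × Vt = 0.5 × (26 − 12) × 0.500 L = 0.5 × 14.0 × 0.500 = 3.5 L·cmH2O.
× 0.098 J/(L·cmH2O) → 0.343 J.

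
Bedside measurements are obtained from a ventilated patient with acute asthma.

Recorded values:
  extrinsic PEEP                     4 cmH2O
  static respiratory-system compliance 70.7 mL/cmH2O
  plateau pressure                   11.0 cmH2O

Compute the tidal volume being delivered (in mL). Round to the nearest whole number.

495

Vt = Cstat × (Pplat − PEEP) = 70.7 × (11.0 − 4) = 70.7 × 7.0 = 494.9 mL.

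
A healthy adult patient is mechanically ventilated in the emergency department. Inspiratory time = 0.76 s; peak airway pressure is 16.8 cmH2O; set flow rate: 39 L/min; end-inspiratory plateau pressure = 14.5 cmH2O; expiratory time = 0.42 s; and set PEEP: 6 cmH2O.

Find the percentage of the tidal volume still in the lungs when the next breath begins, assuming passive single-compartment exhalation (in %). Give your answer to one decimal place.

Flow: 39 L/min ÷ 60 = 0.65 L/s.
Vt = flow × Ti = 0.65 L/s × 0.76 s × 1000 mL/L = 494.0 mL.
R = (PIP − Pplat)/V̇ = (16.8 − 14.5) / 0.65 = 2.3/0.65 = 3.538 cmH2O·s/L.
C = Vt/(Pplat − PEEP) = 494.0 / (14.5 − 6) = 494.0/8.5 = 58.118 mL/cmH2O.
τ = R × C = 3.538 × 0.05812 L/cmH2O = 0.2056 s.
Fraction remaining at end-expiration = e^(−Te/τ) = e^(−0.42/0.2056) = 0.1297 → 12.97%.

13.0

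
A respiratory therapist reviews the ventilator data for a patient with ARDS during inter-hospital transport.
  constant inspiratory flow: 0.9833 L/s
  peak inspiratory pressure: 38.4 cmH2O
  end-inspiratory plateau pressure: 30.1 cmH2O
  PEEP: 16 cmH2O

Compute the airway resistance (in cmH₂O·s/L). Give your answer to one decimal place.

Raw = (PIP − Pplat) / flow = (38.4 − 30.1) / 0.9833 = 8.3 / 0.9833 = 8.441 cmH2O·s/L.

8.4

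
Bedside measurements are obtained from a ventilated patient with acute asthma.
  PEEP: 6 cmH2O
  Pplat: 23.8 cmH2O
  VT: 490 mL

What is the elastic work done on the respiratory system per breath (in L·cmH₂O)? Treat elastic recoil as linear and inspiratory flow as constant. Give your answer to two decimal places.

4.36

Elastic work ≈ ½ × (Pplat − PEEP) × Vt = 0.5 × (23.8 − 6) × 0.490 L = 0.5 × 17.8 × 0.490 = 4.361 L·cmH2O.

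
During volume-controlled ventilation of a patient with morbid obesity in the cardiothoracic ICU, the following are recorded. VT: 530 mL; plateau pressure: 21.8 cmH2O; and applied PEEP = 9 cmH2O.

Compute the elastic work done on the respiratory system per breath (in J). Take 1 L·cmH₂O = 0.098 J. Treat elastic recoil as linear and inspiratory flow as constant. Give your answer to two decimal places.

Elastic work ≈ ½ × (Pplat − PEEP) × Vt = 0.5 × (21.8 − 9) × 0.530 L = 0.5 × 12.8 × 0.530 = 3.392 L·cmH2O.
× 0.098 J/(L·cmH2O) → 0.3324 J.

0.33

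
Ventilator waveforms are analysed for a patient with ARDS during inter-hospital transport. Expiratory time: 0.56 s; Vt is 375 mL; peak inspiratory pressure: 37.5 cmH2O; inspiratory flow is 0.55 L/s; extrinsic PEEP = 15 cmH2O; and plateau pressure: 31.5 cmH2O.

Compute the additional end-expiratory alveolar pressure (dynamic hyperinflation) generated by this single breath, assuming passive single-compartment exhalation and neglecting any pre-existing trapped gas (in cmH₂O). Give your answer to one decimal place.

R = (PIP − Pplat)/V̇ = (37.5 − 31.5) / 0.55 = 6.0/0.55 = 10.909 cmH2O·s/L.
C = Vt/(Pplat − PEEP) = 375.0 / (31.5 − 15) = 375.0/16.5 = 22.727 mL/cmH2O.
τ = R × C = 10.909 × 0.02273 L/cmH2O = 0.248 s.
Fraction remaining = e^(−Te/τ) = e^(−0.56/0.248) = 0.1046; trapped volume = 375.0 × 0.1046 = 39.225 mL.
Additional alveolar pressure from trapping ≈ V_trapped / C = 39.225 / 22.727 = 1.726 cmH2O.

1.7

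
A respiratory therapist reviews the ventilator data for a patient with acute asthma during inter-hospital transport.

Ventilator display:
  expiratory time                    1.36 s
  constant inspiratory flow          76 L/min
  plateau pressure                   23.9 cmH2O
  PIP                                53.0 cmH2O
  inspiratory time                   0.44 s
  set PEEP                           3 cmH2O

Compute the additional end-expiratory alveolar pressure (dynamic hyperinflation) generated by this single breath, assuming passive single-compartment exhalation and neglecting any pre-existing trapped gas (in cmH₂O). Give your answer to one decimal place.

Flow: 76 L/min ÷ 60 = 1.2667 L/s.
Vt = flow × Ti = 1.2667 L/s × 0.44 s × 1000 mL/L = 557.35 mL.
R = (PIP − Pplat)/V̇ = (53.0 − 23.9) / 1.2667 = 29.1/1.2667 = 22.973 cmH2O·s/L.
C = Vt/(Pplat − PEEP) = 557.35 / (23.9 − 3) = 557.35/20.9 = 26.667 mL/cmH2O.
τ = R × C = 22.973 × 0.02667 L/cmH2O = 0.6127 s.
Fraction remaining = e^(−Te/τ) = e^(−1.36/0.6127) = 0.1086; trapped volume = 557.35 × 0.1086 = 60.528 mL.
Additional alveolar pressure from trapping ≈ V_trapped / C = 60.528 / 26.667 = 2.27 cmH2O.

2.3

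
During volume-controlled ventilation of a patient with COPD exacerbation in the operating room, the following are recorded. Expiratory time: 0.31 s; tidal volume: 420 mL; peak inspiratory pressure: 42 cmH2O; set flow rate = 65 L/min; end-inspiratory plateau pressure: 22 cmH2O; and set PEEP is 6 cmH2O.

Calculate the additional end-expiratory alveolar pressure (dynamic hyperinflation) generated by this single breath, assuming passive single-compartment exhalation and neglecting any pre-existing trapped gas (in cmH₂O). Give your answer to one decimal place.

Flow: 65 L/min ÷ 60 = 1.0833 L/s.
R = (PIP − Pplat)/V̇ = (42 − 22) / 1.0833 = 20.0/1.0833 = 18.462 cmH2O·s/L.
C = Vt/(Pplat − PEEP) = 420.0 / (22 − 6) = 420.0/16.0 = 26.25 mL/cmH2O.
τ = R × C = 18.462 × 0.02625 L/cmH2O = 0.4846 s.
Fraction remaining = e^(−Te/τ) = e^(−0.31/0.4846) = 0.5274; trapped volume = 420.0 × 0.5274 = 221.51 mL.
Additional alveolar pressure from trapping ≈ V_trapped / C = 221.51 / 26.25 = 8.438 cmH2O.

8.4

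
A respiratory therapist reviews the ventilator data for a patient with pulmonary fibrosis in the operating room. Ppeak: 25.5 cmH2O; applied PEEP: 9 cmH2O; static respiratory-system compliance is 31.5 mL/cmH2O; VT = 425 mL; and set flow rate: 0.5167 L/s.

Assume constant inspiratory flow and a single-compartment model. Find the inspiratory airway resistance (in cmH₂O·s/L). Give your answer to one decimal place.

Equation of motion (constant flow): PIP = Vt/C + R·V̇ + PEEP.
R·V̇ = PIP − Vt/C − PEEP = 25.5 − 425/31.5 − 9 = 25.5 − 13.492 − 9 = 3.008 cmH2O.
R = 3.008 / 0.5167 = 5.822 cmH2O·s/L.

5.8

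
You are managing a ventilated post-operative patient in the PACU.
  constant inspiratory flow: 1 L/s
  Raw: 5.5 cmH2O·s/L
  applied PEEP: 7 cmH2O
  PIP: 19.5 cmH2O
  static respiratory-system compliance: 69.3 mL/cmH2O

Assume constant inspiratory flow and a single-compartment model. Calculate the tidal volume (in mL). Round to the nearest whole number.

485

Equation of motion (constant flow): PIP = Vt/C + R·V̇ + PEEP.
Vt/C = PIP − R·V̇ − PEEP = 19.5 − 5.5 − 7 = 7.0 cmH2O.
Vt = C × 7.0 = 69.3 × 7.0 = 485.1 mL.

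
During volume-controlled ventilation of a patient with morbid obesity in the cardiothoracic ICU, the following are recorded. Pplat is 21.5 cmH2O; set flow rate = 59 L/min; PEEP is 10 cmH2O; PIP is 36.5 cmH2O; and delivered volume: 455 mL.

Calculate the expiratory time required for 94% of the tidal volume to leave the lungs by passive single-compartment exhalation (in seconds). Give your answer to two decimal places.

Flow: 59 L/min ÷ 60 = 0.9833 L/s.
R = (PIP − Pplat)/V̇ = (36.5 − 21.5) / 0.9833 = 15.0/0.9833 = 15.255 cmH2O·s/L.
C = Vt/(Pplat − PEEP) = 455.0 / (21.5 − 10) = 455.0/11.5 = 39.565 mL/cmH2O.
τ = R × C = 15.255 × 0.03957 L/cmH2O = 0.6036 s.
t = −τ·ln(1 − 0.94) = −0.6036·ln(0.06) = 1.698 s.

1.70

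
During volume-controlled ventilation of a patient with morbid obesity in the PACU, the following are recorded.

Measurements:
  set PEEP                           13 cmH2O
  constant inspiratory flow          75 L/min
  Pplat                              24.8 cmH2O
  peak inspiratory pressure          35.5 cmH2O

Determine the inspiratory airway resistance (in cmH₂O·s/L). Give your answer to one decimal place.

8.6

Flow: 75 L/min ÷ 60 = 1.25 L/s.
Raw = (PIP − Pplat) / flow = (35.5 − 24.8) / 1.25 = 10.7 / 1.25 = 8.56 cmH2O·s/L.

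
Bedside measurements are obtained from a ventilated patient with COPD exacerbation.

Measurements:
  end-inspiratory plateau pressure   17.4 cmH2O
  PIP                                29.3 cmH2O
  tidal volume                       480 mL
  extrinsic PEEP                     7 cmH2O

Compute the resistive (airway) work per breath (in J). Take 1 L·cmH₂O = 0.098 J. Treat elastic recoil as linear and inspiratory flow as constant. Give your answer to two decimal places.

With constant inspiratory flow the resistive pressure is constant at PIP − Pplat = 29.3 − 17.4 = 11.9 cmH2O, so resistive work = 11.9 × 0.480 = 5.712 L·cmH2O.
× 0.098 J/(L·cmH2O) → 0.5598 J.

0.56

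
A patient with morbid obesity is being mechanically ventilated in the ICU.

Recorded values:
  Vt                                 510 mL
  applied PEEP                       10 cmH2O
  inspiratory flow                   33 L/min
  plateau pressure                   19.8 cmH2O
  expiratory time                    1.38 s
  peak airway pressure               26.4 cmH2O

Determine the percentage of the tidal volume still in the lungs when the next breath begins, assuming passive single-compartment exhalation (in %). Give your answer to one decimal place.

11.0

Flow: 33 L/min ÷ 60 = 0.55 L/s.
R = (PIP − Pplat)/V̇ = (26.4 − 19.8) / 0.55 = 6.6/0.55 = 12.0 cmH2O·s/L.
C = Vt/(Pplat − PEEP) = 510.0 / (19.8 − 10) = 510.0/9.8 = 52.041 mL/cmH2O.
τ = R × C = 12.0 × 0.05204 L/cmH2O = 0.6245 s.
Fraction remaining at end-expiration = e^(−Te/τ) = e^(−1.38/0.6245) = 0.1097 → 10.97%.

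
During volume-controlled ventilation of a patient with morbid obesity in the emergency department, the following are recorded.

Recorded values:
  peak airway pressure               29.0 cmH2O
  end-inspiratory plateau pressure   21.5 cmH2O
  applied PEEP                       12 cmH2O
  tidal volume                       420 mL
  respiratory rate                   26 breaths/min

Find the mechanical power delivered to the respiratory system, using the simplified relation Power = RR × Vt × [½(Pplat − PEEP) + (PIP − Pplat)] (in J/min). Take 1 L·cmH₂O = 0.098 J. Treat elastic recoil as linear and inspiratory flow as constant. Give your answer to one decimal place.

Per-breath work = Vt × [½(Pplat−PEEP) + (PIP−Pplat)] = 0.420 × [0.5×9.5 + 7.5] = 0.420 × 12.25 = 5.145 L·cmH2O.
Power = 26 × 5.145 = 133.77 L·cmH2O/min.
× 0.098 J/(L·cmH2O) → 13.109 J/min.

13.1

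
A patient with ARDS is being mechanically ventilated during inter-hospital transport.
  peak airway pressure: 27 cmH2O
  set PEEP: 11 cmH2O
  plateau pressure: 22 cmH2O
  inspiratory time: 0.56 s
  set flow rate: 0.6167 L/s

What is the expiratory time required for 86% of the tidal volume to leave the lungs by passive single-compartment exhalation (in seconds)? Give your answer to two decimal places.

Vt = flow × Ti = 0.6167 L/s × 0.56 s × 1000 mL/L = 345.35 mL.
R = (PIP − Pplat)/V̇ = (27 − 22) / 0.6167 = 5.0/0.6167 = 8.108 cmH2O·s/L.
C = Vt/(Pplat − PEEP) = 345.35 / (22 − 11) = 345.35/11.0 = 31.395 mL/cmH2O.
τ = R × C = 8.108 × 0.0314 L/cmH2O = 0.2546 s.
t = −τ·ln(1 − 0.86) = −0.2546·ln(0.14) = 0.5006 s.

0.50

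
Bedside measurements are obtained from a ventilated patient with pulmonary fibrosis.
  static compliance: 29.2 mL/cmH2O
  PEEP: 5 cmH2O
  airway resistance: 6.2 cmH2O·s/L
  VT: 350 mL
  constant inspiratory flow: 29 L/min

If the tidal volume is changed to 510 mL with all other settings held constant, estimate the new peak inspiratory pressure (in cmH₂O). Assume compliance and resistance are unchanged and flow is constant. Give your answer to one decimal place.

25.5

Flow: 29 L/min ÷ 60 = 0.4833 L/s.
PIP = Vt/C + R·V̇ + PEEP (constant-flow equation of motion).
Only the elastic term changes: ΔPIP = ΔVt / C = (510 − 350) / 29.2 = 5.479 cmH2O.
Original PIP = 350/29.2 + 6.2×0.4833 + 5 = 19.983 cmH2O; new PIP = 19.983 + (5.479) = 25.462 cmH2O.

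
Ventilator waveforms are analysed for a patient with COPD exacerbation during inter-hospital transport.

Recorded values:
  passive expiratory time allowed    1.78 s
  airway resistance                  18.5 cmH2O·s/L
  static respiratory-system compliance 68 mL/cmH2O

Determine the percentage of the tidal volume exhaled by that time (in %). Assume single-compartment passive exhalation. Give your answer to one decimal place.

τ = R × C = 18.5 × 68 mL/cmH2O = 18.5 × 0.068 L/cmH2O = 1.258 s.
Passive exhalation: V(t)/V₀ = e^(−t/τ) = e^(−1.78/1.258) = 0.2429.
Fraction exhaled = 1 − 0.2429 = 0.7571 → 75.71%.

75.7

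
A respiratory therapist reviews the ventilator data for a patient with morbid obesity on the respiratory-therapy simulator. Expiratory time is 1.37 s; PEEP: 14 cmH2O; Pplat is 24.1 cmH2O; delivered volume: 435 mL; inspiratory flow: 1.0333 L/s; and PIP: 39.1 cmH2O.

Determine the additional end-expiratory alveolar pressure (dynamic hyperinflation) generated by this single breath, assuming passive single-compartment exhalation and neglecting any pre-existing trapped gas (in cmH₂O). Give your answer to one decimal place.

R = (PIP − Pplat)/V̇ = (39.1 − 24.1) / 1.0333 = 15.0/1.0333 = 14.517 cmH2O·s/L.
C = Vt/(Pplat − PEEP) = 435.0 / (24.1 − 14) = 435.0/10.1 = 43.069 mL/cmH2O.
τ = R × C = 14.517 × 0.04307 L/cmH2O = 0.6252 s.
Fraction remaining = e^(−Te/τ) = e^(−1.37/0.6252) = 0.1118; trapped volume = 435.0 × 0.1118 = 48.633 mL.
Additional alveolar pressure from trapping ≈ V_trapped / C = 48.633 / 43.069 = 1.129 cmH2O.

1.1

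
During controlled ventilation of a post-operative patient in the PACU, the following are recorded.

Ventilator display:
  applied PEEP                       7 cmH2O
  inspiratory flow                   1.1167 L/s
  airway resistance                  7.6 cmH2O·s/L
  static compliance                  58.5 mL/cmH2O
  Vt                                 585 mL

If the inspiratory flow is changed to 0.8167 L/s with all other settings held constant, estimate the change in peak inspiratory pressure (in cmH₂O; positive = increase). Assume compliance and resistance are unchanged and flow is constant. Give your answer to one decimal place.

PIP = Vt/C + R·V̇ + PEEP (constant-flow equation of motion).
Only the resistive term changes: ΔPIP = R × ΔV̇ = 7.6 × (0.8167 − 1.1167) = 7.6 × -0.3 = -2.28 cmH2O.

-2.3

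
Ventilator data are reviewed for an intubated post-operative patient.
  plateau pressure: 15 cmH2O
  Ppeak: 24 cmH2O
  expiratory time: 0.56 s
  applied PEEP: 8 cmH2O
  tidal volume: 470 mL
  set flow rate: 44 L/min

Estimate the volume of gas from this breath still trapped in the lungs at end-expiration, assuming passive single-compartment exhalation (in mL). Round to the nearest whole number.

238

Flow: 44 L/min ÷ 60 = 0.7333 L/s.
R = (PIP − Pplat)/V̇ = (24 − 15) / 0.7333 = 9.0/0.7333 = 12.273 cmH2O·s/L.
C = Vt/(Pplat − PEEP) = 470.0 / (15 − 8) = 470.0/7.0 = 67.143 mL/cmH2O.
τ = R × C = 12.273 × 0.06714 L/cmH2O = 0.824 s.
Fraction remaining = e^(−Te/τ) = e^(−0.56/0.824) = 0.5068.
Trapped volume = 470.0 × 0.5068 = 238.2 mL.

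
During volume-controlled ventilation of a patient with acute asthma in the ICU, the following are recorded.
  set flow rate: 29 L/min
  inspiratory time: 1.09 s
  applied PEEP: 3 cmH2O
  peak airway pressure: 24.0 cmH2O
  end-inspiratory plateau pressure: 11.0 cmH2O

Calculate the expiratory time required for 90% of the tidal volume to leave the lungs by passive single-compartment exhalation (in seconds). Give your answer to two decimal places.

4.08

Flow: 29 L/min ÷ 60 = 0.4833 L/s.
Vt = flow × Ti = 0.4833 L/s × 1.09 s × 1000 mL/L = 526.8 mL.
R = (PIP − Pplat)/V̇ = (24.0 − 11.0) / 0.4833 = 13.0/0.4833 = 26.898 cmH2O·s/L.
C = Vt/(Pplat − PEEP) = 526.8 / (11.0 − 3) = 526.8/8.0 = 65.85 mL/cmH2O.
τ = R × C = 26.898 × 0.06585 L/cmH2O = 1.771 s.
t = −τ·ln(1 − 0.90) = −1.771·ln(0.1) = 4.078 s.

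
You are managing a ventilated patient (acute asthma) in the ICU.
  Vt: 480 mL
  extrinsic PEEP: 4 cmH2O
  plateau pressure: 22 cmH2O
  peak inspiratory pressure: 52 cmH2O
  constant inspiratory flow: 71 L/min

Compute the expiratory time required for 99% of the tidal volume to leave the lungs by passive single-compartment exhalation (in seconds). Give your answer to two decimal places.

Flow: 71 L/min ÷ 60 = 1.1833 L/s.
R = (PIP − Pplat)/V̇ = (52 − 22) / 1.1833 = 30.0/1.1833 = 25.353 cmH2O·s/L.
C = Vt/(Pplat − PEEP) = 480.0 / (22 − 4) = 480.0/18.0 = 26.667 mL/cmH2O.
τ = R × C = 25.353 × 0.02667 L/cmH2O = 0.6762 s.
t = −τ·ln(1 − 0.99) = −0.6762·ln(0.01) = 3.114 s.

3.11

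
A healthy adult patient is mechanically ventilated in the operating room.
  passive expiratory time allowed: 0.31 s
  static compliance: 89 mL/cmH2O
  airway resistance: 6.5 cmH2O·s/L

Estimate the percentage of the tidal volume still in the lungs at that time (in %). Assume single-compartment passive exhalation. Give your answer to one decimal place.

58.5

τ = R × C = 6.5 × 89 mL/cmH2O = 6.5 × 0.089 L/cmH2O = 0.5785 s.
Passive exhalation: V(t)/V₀ = e^(−t/τ) = e^(−0.31/0.5785) = 0.5852.
Fraction remaining = 0.5852 → 58.52%.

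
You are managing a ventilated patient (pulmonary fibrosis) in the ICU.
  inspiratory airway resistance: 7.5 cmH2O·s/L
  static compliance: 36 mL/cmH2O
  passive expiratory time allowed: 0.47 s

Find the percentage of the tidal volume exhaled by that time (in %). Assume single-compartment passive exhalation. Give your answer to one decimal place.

82.5

τ = R × C = 7.5 × 36 mL/cmH2O = 7.5 × 0.036 L/cmH2O = 0.27 s.
Passive exhalation: V(t)/V₀ = e^(−t/τ) = e^(−0.47/0.27) = 0.1754.
Fraction exhaled = 1 − 0.1754 = 0.8246 → 82.46%.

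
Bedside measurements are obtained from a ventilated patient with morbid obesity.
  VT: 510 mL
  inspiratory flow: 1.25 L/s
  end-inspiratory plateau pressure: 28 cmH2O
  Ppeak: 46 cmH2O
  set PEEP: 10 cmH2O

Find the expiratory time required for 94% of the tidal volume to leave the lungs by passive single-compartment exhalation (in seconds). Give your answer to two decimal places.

1.15

R = (PIP − Pplat)/V̇ = (46 − 28) / 1.25 = 18.0/1.25 = 14.4 cmH2O·s/L.
C = Vt/(Pplat − PEEP) = 510.0 / (28 − 10) = 510.0/18.0 = 28.333 mL/cmH2O.
τ = R × C = 14.4 × 0.02833 L/cmH2O = 0.408 s.
t = −τ·ln(1 − 0.94) = −0.408·ln(0.06) = 1.148 s.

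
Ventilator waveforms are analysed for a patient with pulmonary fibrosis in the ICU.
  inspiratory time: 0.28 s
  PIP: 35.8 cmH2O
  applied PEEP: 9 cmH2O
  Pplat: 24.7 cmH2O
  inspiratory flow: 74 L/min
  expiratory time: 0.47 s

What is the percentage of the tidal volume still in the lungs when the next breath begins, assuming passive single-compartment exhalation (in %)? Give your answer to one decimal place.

Flow: 74 L/min ÷ 60 = 1.2333 L/s.
Vt = flow × Ti = 1.2333 L/s × 0.28 s × 1000 mL/L = 345.32 mL.
R = (PIP − Pplat)/V̇ = (35.8 − 24.7) / 1.2333 = 11.1/1.2333 = 9.0 cmH2O·s/L.
C = Vt/(Pplat − PEEP) = 345.32 / (24.7 − 9) = 345.32/15.7 = 21.995 mL/cmH2O.
τ = R × C = 9.0 × 0.022 L/cmH2O = 0.198 s.
Fraction remaining at end-expiration = e^(−Te/τ) = e^(−0.47/0.198) = 0.09313 → 9.313%.

9.3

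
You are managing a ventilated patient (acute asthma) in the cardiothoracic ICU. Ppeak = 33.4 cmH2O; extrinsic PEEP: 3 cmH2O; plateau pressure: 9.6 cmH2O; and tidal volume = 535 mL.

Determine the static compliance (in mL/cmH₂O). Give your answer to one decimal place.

Cstat = Vt / (Pplat − PEEP) = 535 / (9.6 − 3) = 535 / 6.6 = 81.061 mL/cmH2O.

81.1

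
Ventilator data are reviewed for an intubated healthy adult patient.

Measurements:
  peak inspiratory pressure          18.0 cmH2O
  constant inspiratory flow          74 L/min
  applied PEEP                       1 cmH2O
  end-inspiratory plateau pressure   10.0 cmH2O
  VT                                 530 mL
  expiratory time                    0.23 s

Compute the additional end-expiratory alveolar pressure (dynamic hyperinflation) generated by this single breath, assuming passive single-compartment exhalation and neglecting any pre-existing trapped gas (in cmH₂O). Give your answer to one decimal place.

4.9

Flow: 74 L/min ÷ 60 = 1.2333 L/s.
R = (PIP − Pplat)/V̇ = (18.0 − 10.0) / 1.2333 = 8.0/1.2333 = 6.487 cmH2O·s/L.
C = Vt/(Pplat − PEEP) = 530.0 / (10.0 − 1) = 530.0/9.0 = 58.889 mL/cmH2O.
τ = R × C = 6.487 × 0.05889 L/cmH2O = 0.382 s.
Fraction remaining = e^(−Te/τ) = e^(−0.23/0.382) = 0.5477; trapped volume = 530.0 × 0.5477 = 290.28 mL.
Additional alveolar pressure from trapping ≈ V_trapped / C = 290.28 / 58.889 = 4.929 cmH2O.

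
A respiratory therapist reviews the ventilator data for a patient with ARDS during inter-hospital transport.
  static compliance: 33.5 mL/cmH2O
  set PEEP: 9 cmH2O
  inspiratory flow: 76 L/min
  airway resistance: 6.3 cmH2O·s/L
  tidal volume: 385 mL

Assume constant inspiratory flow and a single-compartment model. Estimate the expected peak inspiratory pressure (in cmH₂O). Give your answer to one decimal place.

Flow: 76 L/min ÷ 60 = 1.2667 L/s.
Equation of motion (constant flow): PIP = Vt/C + R·V̇ + PEEP.
PIP = 385/33.5 + 6.3×1.2667 + 9 = 11.493 + 7.98 + 9 = 28.473 cmH2O.

28.5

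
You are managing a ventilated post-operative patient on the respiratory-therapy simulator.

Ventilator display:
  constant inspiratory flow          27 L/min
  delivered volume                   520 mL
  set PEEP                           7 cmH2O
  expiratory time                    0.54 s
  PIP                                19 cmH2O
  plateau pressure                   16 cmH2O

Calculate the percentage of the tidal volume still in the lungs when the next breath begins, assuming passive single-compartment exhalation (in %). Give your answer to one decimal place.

Flow: 27 L/min ÷ 60 = 0.45 L/s.
R = (PIP − Pplat)/V̇ = (19 − 16) / 0.45 = 3.0/0.45 = 6.667 cmH2O·s/L.
C = Vt/(Pplat − PEEP) = 520.0 / (16 − 7) = 520.0/9.0 = 57.778 mL/cmH2O.
τ = R × C = 6.667 × 0.05778 L/cmH2O = 0.3852 s.
Fraction remaining at end-expiration = e^(−Te/τ) = e^(−0.54/0.3852) = 0.2461 → 24.61%.

24.6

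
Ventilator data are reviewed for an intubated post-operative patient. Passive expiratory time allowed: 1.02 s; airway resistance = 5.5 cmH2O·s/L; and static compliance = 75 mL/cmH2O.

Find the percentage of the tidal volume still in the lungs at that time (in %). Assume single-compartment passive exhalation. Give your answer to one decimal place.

τ = R × C = 5.5 × 75 mL/cmH2O = 5.5 × 0.075 L/cmH2O = 0.4125 s.
Passive exhalation: V(t)/V₀ = e^(−t/τ) = e^(−1.02/0.4125) = 0.08435.
Fraction remaining = 0.08435 → 8.435%.

8.4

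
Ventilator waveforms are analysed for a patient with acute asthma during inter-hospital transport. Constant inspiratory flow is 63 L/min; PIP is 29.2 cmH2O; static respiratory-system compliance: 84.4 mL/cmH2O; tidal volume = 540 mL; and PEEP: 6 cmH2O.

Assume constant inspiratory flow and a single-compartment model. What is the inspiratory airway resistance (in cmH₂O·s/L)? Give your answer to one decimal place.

Flow: 63 L/min ÷ 60 = 1.05 L/s.
Equation of motion (constant flow): PIP = Vt/C + R·V̇ + PEEP.
R·V̇ = PIP − Vt/C − PEEP = 29.2 − 540/84.4 − 6 = 29.2 − 6.398 − 6 = 16.802 cmH2O.
R = 16.802 / 1.05 = 16.002 cmH2O·s/L.

16.0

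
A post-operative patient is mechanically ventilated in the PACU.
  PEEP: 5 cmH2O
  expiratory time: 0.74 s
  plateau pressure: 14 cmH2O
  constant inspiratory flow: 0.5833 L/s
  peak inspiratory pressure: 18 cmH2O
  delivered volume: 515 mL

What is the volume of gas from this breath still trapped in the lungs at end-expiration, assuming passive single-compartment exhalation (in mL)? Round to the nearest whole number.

R = (PIP − Pplat)/V̇ = (18 − 14) / 0.5833 = 4.0/0.5833 = 6.858 cmH2O·s/L.
C = Vt/(Pplat − PEEP) = 515.0 / (14 − 5) = 515.0/9.0 = 57.222 mL/cmH2O.
τ = R × C = 6.858 × 0.05722 L/cmH2O = 0.3924 s.
Fraction remaining = e^(−Te/τ) = e^(−0.74/0.3924) = 0.1517.
Trapped volume = 515.0 × 0.1517 = 78.126 mL.

78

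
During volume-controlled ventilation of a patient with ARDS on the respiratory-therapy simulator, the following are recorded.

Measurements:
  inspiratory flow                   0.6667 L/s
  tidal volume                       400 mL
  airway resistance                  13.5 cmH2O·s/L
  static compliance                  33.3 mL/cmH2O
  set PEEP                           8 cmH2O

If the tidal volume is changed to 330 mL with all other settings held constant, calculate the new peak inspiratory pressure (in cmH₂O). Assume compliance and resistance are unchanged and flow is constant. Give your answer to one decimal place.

26.9

PIP = Vt/C + R·V̇ + PEEP (constant-flow equation of motion).
Only the elastic term changes: ΔPIP = ΔVt / C = (330 − 400) / 33.3 = -2.102 cmH2O.
Original PIP = 400/33.3 + 13.5×0.6667 + 8 = 29.012 cmH2O; new PIP = 29.012 + (-2.102) = 26.91 cmH2O.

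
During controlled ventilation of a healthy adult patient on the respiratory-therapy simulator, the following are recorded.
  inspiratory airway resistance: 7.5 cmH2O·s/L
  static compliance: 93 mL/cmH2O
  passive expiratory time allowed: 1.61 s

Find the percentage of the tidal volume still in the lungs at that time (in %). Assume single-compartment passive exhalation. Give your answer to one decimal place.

9.9

τ = R × C = 7.5 × 93 mL/cmH2O = 7.5 × 0.093 L/cmH2O = 0.6975 s.
Passive exhalation: V(t)/V₀ = e^(−t/τ) = e^(−1.61/0.6975) = 0.09944.
Fraction remaining = 0.09944 → 9.944%.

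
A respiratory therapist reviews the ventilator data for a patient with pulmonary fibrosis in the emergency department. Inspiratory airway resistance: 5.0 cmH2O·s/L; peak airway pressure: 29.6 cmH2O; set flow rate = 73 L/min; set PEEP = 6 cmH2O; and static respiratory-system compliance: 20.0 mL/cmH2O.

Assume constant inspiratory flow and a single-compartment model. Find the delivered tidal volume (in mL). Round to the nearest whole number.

Flow: 73 L/min ÷ 60 = 1.2167 L/s.
Equation of motion (constant flow): PIP = Vt/C + R·V̇ + PEEP.
Vt/C = PIP − R·V̇ − PEEP = 29.6 − 6.084 − 6 = 17.516 cmH2O.
Vt = C × 17.516 = 20.0 × 17.516 = 350.32 mL.

350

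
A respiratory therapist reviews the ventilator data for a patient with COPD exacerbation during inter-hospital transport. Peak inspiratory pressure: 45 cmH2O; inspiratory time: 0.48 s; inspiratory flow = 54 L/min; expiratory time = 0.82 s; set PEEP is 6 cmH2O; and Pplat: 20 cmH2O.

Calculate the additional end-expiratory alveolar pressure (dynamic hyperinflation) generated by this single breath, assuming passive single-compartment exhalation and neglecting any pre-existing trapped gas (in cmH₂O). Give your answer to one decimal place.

Flow: 54 L/min ÷ 60 = 0.9 L/s.
Vt = flow × Ti = 0.9 L/s × 0.48 s × 1000 mL/L = 432.0 mL.
R = (PIP − Pplat)/V̇ = (45 − 20) / 0.9 = 25.0/0.9 = 27.778 cmH2O·s/L.
C = Vt/(Pplat − PEEP) = 432.0 / (20 − 6) = 432.0/14.0 = 30.857 mL/cmH2O.
τ = R × C = 27.778 × 0.03086 L/cmH2O = 0.8572 s.
Fraction remaining = e^(−Te/τ) = e^(−0.82/0.8572) = 0.3842; trapped volume = 432.0 × 0.3842 = 165.97 mL.
Additional alveolar pressure from trapping ≈ V_trapped / C = 165.97 / 30.857 = 5.379 cmH2O.

5.4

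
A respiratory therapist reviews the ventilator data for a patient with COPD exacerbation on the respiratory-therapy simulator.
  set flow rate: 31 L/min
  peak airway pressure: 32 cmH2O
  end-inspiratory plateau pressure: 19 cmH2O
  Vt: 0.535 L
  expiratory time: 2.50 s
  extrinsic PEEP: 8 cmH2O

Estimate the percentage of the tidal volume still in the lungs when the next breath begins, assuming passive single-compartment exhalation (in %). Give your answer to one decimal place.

Flow: 31 L/min ÷ 60 = 0.5167 L/s.
R = (PIP − Pplat)/V̇ = (32 − 19) / 0.5167 = 13.0/0.5167 = 25.16 cmH2O·s/L.
C = Vt/(Pplat − PEEP) = 535.0 / (19 − 8) = 535.0/11.0 = 48.636 mL/cmH2O.
τ = R × C = 25.16 × 0.04864 L/cmH2O = 1.224 s.
Fraction remaining at end-expiration = e^(−Te/τ) = e^(−2.50/1.224) = 0.1297 → 12.97%.

13.0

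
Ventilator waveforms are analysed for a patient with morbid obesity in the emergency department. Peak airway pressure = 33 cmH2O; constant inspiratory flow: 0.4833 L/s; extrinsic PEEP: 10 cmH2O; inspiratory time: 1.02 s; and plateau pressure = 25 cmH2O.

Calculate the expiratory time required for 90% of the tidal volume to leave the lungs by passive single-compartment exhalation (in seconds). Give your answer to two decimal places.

1.25

Vt = flow × Ti = 0.4833 L/s × 1.02 s × 1000 mL/L = 492.97 mL.
R = (PIP − Pplat)/V̇ = (33 − 25) / 0.4833 = 8.0/0.4833 = 16.553 cmH2O·s/L.
C = Vt/(Pplat − PEEP) = 492.97 / (25 − 10) = 492.97/15.0 = 32.865 mL/cmH2O.
τ = R × C = 16.553 × 0.03287 L/cmH2O = 0.5441 s.
t = −τ·ln(1 − 0.90) = −0.5441·ln(0.1) = 1.253 s.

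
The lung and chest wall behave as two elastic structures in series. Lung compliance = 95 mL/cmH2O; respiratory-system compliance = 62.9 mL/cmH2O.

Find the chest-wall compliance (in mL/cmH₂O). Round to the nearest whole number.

186

1/Ccw = 1/Crs − 1/CL.
1/Ccw = 1/62.9 − 1/95 = 0.005372.
Ccw = 186.15 mL/cmH2O.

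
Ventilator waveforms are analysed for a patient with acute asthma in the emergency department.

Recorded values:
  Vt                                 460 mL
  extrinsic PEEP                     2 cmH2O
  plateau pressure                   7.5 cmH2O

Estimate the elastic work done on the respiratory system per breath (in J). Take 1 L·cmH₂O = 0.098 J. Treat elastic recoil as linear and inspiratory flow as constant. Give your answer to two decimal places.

Elastic work ≈ ½ × (Pplat − PEEP) × Vt = 0.5 × (7.5 − 2) × 0.460 L = 0.5 × 5.5 × 0.460 = 1.265 L·cmH2O.
× 0.098 J/(L·cmH2O) → 0.124 J.

0.12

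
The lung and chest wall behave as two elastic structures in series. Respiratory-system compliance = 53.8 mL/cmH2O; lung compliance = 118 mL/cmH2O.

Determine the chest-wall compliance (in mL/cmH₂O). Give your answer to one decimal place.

98.9

1/Ccw = 1/Crs − 1/CL.
1/Ccw = 1/53.8 − 1/118 = 0.01011.
Ccw = 98.912 mL/cmH2O.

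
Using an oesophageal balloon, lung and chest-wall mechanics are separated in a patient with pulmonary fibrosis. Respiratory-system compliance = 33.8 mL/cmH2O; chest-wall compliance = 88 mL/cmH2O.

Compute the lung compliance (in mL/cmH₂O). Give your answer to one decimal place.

1/CL = 1/Crs − 1/Ccw.
1/CL = 1/33.8 − 1/88 = 0.01822.
CL = 54.885 mL/cmH2O.

54.9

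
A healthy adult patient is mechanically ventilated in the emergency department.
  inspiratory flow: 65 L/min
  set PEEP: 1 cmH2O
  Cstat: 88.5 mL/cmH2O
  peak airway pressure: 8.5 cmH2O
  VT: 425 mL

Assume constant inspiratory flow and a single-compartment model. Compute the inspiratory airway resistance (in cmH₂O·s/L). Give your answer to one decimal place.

Flow: 65 L/min ÷ 60 = 1.0833 L/s.
Equation of motion (constant flow): PIP = Vt/C + R·V̇ + PEEP.
R·V̇ = PIP − Vt/C − PEEP = 8.5 − 425/88.5 − 1 = 8.5 − 4.802 − 1 = 2.698 cmH2O.
R = 2.698 / 1.0833 = 2.491 cmH2O·s/L.

2.5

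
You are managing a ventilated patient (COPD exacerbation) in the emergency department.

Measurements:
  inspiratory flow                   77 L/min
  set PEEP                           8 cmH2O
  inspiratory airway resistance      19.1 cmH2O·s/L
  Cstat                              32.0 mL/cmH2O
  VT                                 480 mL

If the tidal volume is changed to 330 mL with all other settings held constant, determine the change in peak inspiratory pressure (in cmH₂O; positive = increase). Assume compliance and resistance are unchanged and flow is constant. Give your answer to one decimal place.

PIP = Vt/C + R·V̇ + PEEP (constant-flow equation of motion).
Only the elastic term changes: ΔPIP = ΔVt / C = (330 − 480) / 32.0 = -4.688 cmH2O.

-4.7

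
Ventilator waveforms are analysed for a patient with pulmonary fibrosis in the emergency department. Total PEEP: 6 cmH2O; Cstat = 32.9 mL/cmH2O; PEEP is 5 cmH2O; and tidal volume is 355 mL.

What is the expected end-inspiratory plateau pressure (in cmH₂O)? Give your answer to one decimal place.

End-expiratory occlusion gives total PEEP = 6 cmH2O (intrinsic PEEP = 6 − 5 = 1). Use total PEEP for the elastic gradient.
Pplat = PEEPtotal + Vt / Cstat = 6 + 355 / 32.9 = 6 + 10.79 = 16.79 cmH2O.

16.8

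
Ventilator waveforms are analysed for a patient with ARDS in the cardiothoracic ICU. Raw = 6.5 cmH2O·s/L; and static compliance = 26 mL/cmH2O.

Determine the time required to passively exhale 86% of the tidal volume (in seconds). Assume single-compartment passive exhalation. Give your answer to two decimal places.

τ = R × C = 6.5 × 26 mL/cmH2O = 6.5 × 0.026 L/cmH2O = 0.169 s.
Exhaled fraction f = 1 − e^(−t/τ) → t = −τ·ln(1 − f) = −0.169·ln(0.14) = 0.3323 s.

0.33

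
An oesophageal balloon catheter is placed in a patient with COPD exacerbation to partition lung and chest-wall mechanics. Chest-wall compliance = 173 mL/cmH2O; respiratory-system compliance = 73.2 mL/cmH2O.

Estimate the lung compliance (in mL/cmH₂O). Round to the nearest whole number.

1/CL = 1/Crs − 1/Ccw.
1/CL = 1/73.2 − 1/173 = 0.007881.
CL = 126.89 mL/cmH2O.

127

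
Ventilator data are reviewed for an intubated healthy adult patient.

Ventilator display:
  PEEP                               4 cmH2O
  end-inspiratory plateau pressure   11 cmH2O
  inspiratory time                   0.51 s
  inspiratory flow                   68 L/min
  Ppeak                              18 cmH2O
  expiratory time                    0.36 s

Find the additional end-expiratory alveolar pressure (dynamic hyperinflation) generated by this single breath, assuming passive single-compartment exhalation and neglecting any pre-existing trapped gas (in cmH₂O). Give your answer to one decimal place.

Flow: 68 L/min ÷ 60 = 1.1333 L/s.
Vt = flow × Ti = 1.1333 L/s × 0.51 s × 1000 mL/L = 577.98 mL.
R = (PIP − Pplat)/V̇ = (18 − 11) / 1.1333 = 7.0/1.1333 = 6.177 cmH2O·s/L.
C = Vt/(Pplat − PEEP) = 577.98 / (11 − 4) = 577.98/7.0 = 82.569 mL/cmH2O.
τ = R × C = 6.177 × 0.08257 L/cmH2O = 0.51 s.
Fraction remaining = e^(−Te/τ) = e^(−0.36/0.51) = 0.4937; trapped volume = 577.98 × 0.4937 = 285.35 mL.
Additional alveolar pressure from trapping ≈ V_trapped / C = 285.35 / 82.569 = 3.456 cmH2O.

3.5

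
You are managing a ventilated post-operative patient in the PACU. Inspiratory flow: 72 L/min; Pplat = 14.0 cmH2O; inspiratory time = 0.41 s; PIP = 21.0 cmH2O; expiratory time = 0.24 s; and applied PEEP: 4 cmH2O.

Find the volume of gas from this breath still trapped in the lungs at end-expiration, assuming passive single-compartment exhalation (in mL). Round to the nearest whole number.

213

Flow: 72 L/min ÷ 60 = 1.2 L/s.
Vt = flow × Ti = 1.2 L/s × 0.41 s × 1000 mL/L = 492.0 mL.
R = (PIP − Pplat)/V̇ = (21.0 − 14.0) / 1.2 = 7.0/1.2 = 5.833 cmH2O·s/L.
C = Vt/(Pplat − PEEP) = 492.0 / (14.0 − 4) = 492.0/10.0 = 49.2 mL/cmH2O.
τ = R × C = 5.833 × 0.0492 L/cmH2O = 0.287 s.
Fraction remaining = e^(−Te/τ) = e^(−0.24/0.287) = 0.4333.
Trapped volume = 492.0 × 0.4333 = 213.18 mL.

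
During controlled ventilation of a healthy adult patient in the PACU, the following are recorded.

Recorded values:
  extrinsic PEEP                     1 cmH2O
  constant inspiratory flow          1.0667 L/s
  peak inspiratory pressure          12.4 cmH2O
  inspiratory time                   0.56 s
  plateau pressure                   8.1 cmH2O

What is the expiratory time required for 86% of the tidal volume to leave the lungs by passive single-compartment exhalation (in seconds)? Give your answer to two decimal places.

0.67

Vt = flow × Ti = 1.0667 L/s × 0.56 s × 1000 mL/L = 597.35 mL.
R = (PIP − Pplat)/V̇ = (12.4 − 8.1) / 1.0667 = 4.3/1.0667 = 4.031 cmH2O·s/L.
C = Vt/(Pplat − PEEP) = 597.35 / (8.1 − 1) = 597.35/7.1 = 84.134 mL/cmH2O.
τ = R × C = 4.031 × 0.08413 L/cmH2O = 0.3391 s.
t = −τ·ln(1 − 0.86) = −0.3391·ln(0.14) = 0.6667 s.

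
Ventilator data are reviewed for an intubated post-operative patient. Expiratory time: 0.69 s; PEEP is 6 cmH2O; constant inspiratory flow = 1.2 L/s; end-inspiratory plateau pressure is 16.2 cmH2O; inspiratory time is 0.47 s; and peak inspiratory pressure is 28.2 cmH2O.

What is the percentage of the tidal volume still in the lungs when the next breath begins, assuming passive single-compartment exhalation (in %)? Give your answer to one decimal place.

Vt = flow × Ti = 1.2 L/s × 0.47 s × 1000 mL/L = 564.0 mL.
R = (PIP − Pplat)/V̇ = (28.2 − 16.2) / 1.2 = 12.0/1.2 = 10.0 cmH2O·s/L.
C = Vt/(Pplat − PEEP) = 564.0 / (16.2 − 6) = 564.0/10.2 = 55.294 mL/cmH2O.
τ = R × C = 10.0 × 0.05529 L/cmH2O = 0.5529 s.
Fraction remaining at end-expiration = e^(−Te/τ) = e^(−0.69/0.5529) = 0.2871 → 28.71%.

28.7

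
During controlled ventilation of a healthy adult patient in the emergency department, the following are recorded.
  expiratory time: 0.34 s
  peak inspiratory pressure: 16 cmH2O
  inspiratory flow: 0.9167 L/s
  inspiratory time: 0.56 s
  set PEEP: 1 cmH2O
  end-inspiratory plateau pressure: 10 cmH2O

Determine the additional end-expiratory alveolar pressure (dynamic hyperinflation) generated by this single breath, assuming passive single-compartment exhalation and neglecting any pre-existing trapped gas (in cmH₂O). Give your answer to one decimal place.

Vt = flow × Ti = 0.9167 L/s × 0.56 s × 1000 mL/L = 513.35 mL.
R = (PIP − Pplat)/V̇ = (16 − 10) / 0.9167 = 6.0/0.9167 = 6.545 cmH2O·s/L.
C = Vt/(Pplat − PEEP) = 513.35 / (10 − 1) = 513.35/9.0 = 57.039 mL/cmH2O.
τ = R × C = 6.545 × 0.05704 L/cmH2O = 0.3733 s.
Fraction remaining = e^(−Te/τ) = e^(−0.34/0.3733) = 0.4022; trapped volume = 513.35 × 0.4022 = 206.47 mL.
Additional alveolar pressure from trapping ≈ V_trapped / C = 206.47 / 57.039 = 3.62 cmH2O.

3.6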